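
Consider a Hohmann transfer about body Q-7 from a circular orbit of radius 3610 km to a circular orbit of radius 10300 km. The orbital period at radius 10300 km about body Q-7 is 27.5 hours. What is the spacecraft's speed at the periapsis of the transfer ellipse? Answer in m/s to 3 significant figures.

v = 1340 m/s

From Kepler's third law T² = 4π²r³/μ at r = 10300 km, T = 27.5 hours = 27.5 × 3600 s = 99000 s: μ = 4π²r³/T² = 4401.50 km³/s².
Transfer-ellipse semi-major axis a_t = (r₁ + r₂)/2 = (3610 + 10300)/2 = 6955 km.
At periapsis, r = 3610 km.
From the vis-viva equation, v = √[μ(2/r − 1/a_t)] = 1.344 km/s.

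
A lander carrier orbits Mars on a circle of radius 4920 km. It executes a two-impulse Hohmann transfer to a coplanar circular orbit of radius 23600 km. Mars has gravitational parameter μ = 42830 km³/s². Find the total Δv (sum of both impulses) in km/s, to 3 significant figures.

Δv = 1.40 km/s

Transfer-ellipse semi-major axis a_t = (r₁ + r₂)/2 = (4920 + 23600)/2 = 14260 km.
At r₁ the circular-orbit speed is v₁ = √(μ/r₁) = 2.9505 km/s.
On the transfer ellipse at r₁, vis-viva equation gives v_p = √[μ(2/r₁ − 1/a_t)] = 3.7957 km/s.
First burn Δv₁ = |v_p − v₁| = 0.8452 km/s.
At r₂, v₂ = √(μ/r₂) = 1.3472 km/s.
Transfer-orbit speed at r₂: v_a = √[μ(2/r₂ − 1/a_t)] = 0.79130 km/s.
Second burn Δv₂ = |v₂ − v_a| = 0.5559 km/s.
Δv = Δv₁ + Δv₂ = 0.8452 + 0.5559 = 1.401 km/s.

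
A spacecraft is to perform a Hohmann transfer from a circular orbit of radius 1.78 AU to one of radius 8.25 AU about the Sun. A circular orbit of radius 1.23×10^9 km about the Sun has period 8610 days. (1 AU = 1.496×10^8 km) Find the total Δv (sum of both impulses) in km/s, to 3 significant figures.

From Kepler's third law T² = 4π²r³/μ at r = 1.23×10^9 km, T = 8610 days = 8610 × 86400 s = 7.43904×10^8 s: μ = 4π²r³/T² = 1.32752×10^11 km³/s².
In km: r₁ = 1.78 × 1.496×10^8 = 2.66288×10^8 km; r₂ = 8.25 × 1.496×10^8 = 1.2342×10^9 km.
Semi-major axis of the transfer orbit: a_t = (2.66288×10^8 + 1.2342×10^9)/2 = 7.50244×10^8 km.
Circular speed at r₁: v₁ = √(μ/r₁) = √(1.32752×10^11/2.66288×10^8) = 22.33 km/s.
Transfer-orbit speed at r₁ (vis-viva): v_p = √[μ(2/r₁ − 1/a_t)] = 28.64 km/s.
First burn Δv₁ = |v_p − v₁| = 6.310 km/s.
At r₂, v₂ = √(μ/r₂) = 10.371 km/s.
Transfer-orbit speed at r₂: v_a = √[μ(2/r₂ − 1/a_t)] = 6.1788 km/s.
Second burn Δv₂ = |v₂ − v_a| = 4.192 km/s.
Total Δv = Δv₁ + Δv₂ = 10.50 km/s.

Δv = 10.5 km/s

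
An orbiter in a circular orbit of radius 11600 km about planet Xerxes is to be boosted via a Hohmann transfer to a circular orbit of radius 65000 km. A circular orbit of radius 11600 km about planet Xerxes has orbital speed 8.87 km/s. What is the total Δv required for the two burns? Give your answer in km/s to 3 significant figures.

Δv = 4.37 km/s

From the circular-orbit relation v² = μ/r at r = 11600 km: μ = v²r = (8.87)² × 11600 = 9.12652×10^5 km³/s².
The Hohmann ellipse has a_t = (r₁ + r₂)/2 = 38300 km.
At r₁ the circular-orbit speed is v₁ = √(μ/r₁) = 8.8700 km/s.
On the transfer ellipse at r₁, vis-viva gives v_p = √[μ(2/r₁ − 1/a_t)] = 11.555 km/s.
First burn Δv₁ = |v_p − v₁| = 2.685 km/s.
Circular speed at r₂: v₂ = √(μ/r₂) = 3.747 km/s.
Transfer-orbit speed at r₂: v_a = √[μ(2/r₂ − 1/a_t)] = 2.062 km/s.
Second burn Δv₂ = |v₂ − v_a| = 1.685 km/s.
Total Δv = Δv₁ + Δv₂ = 4.370 km/s.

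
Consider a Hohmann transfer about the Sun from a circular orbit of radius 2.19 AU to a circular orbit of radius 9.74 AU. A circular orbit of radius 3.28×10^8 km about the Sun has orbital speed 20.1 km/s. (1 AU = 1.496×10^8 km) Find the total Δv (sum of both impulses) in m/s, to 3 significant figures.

From the circular-orbit relation v² = μ/r at r = 3.28×10^8 km: μ = v²r = (20.1)² × 3.28×10^8 = 1.32515×10^11 km³/s².
In km: r₁ = 2.19 × 1.496×10^8 = 3.27624×10^8 km; r₂ = 9.74 × 1.496×10^8 = 1.457104×10^9 km.
The Hohmann ellipse has a_t = (r₁ + r₂)/2 = 8.92364×10^8 km.
At r₁ the circular-orbit speed is v₁ = √(μ/r₁) = 20.1115 km/s.
Transfer-orbit speed at r₁ (v² = μ(2/r − 1/a)): v_p = √[μ(2/r₁ − 1/a_t)] = 25.6992 km/s.
First burn Δv₁ = |v_p − v₁| = 5.588 km/s.
Circular speed at r₂: v₂ = √(μ/r₂) = 9.536 km/s.
Transfer-orbit speed at r₂: v_a = √[μ(2/r₂ − 1/a_t)] = 5.778 km/s.
Second burn Δv₂ = |v₂ − v_a| = 3.758 km/s.
Total Δv = Δv₁ + Δv₂ = 9.346 km/s.

Δv = 9350 m/s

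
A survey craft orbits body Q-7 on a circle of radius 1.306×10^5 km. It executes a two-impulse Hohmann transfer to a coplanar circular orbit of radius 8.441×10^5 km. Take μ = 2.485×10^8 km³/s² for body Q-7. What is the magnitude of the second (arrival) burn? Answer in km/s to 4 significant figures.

Δv₂ = 8.276 km/s

Semi-major axis of the transfer orbit: a_t = (1.306×10^5 + 8.441×10^5)/2 = 4.8735×10^5 km.
Circular speed at r = 8.441×10^5 km: v_c = √(μ/r) = 17.158 km/s.
Transfer-orbit speed at the same r (vis-viva, a = a_t): v_t = √[μ(2/r − 1/a_t)] = 8.8821 km/s.
Δv₂ = |v_t − v_c| = |8.8821 − 17.158| = 8.276 km/s.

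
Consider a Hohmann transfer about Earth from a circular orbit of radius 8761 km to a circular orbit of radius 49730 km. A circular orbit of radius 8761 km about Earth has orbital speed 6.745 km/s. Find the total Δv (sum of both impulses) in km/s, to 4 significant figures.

Δv = 3.332 km/s

From the circular-orbit relation v² = μ/r at r = 8761 km: μ = v²r = (6.745)² × 8761 = 3.98582×10^5 km³/s².
The Hohmann ellipse has a_t = (r₁ + r₂)/2 = 29245.5 km.
At r₁ the circular-orbit speed is v₁ = √(μ/r₁) = 6.7450 km/s.
On the transfer ellipse at r₁, vis-viva gives v_p = √[μ(2/r₁ − 1/a_t)] = 8.7955 km/s.
First burn Δv₁ = |v_p − v₁| = 2.0505 km/s.
At r₂, v₂ = √(μ/r₂) = 2.83106 km/s.
Transfer-orbit speed at r₂: v_a = √[μ(2/r₂ − 1/a_t)] = 1.54952 km/s.
Second burn Δv₂ = |v₂ − v_a| = 1.2815 km/s.
Δv = Δv₁ + Δv₂ = 2.0505 + 1.2815 = 3.332 km/s.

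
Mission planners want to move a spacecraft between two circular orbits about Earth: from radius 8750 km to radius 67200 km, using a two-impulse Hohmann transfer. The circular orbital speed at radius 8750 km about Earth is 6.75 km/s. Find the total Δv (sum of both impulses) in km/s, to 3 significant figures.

Δv = 3.50 km/s

From the circular-orbit relation v² = μ/r at r = 8750 km: μ = v²r = (6.75)² × 8750 = 3.98672×10^5 km³/s².
Semi-major axis of the transfer orbit: a_t = (8750 + 67200)/2 = 37975 km.
Circular speed at r₁: v₁ = √(μ/r₁) = √(3.98672×10^5/8750) = 6.750 km/s.
Transfer-orbit speed at r₁ (v² = μ(2/r − 1/a)): v_p = √[μ(2/r₁ − 1/a_t)] = 8.979 km/s.
First burn Δv₁ = |v_p − v₁| = 2.229 km/s.
Circular speed at r₂: v₂ = √(μ/r₂) = 2.436 km/s.
Transfer-orbit speed at r₂: v_a = √[μ(2/r₂ − 1/a_t)] = 1.169 km/s.
Second burn Δv₂ = |v₂ − v_a| = 1.267 km/s.
Δv = Δv₁ + Δv₂ = 2.229 + 1.267 = 3.496 km/s.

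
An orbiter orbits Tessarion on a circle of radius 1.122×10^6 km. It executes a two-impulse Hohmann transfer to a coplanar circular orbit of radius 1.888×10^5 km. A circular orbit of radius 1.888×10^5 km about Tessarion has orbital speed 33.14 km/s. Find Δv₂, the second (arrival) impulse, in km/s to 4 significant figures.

Δv₂ = 10.22 km/s

From the circular-orbit relation v² = μ/r at r = 1.888×10^5 km: μ = v²r = (33.14)² × 1.888×10^5 = 2.07351×10^8 km³/s².
Semi-major axis of the transfer orbit: a_t = (1.122×10^6 + 1.888×10^5)/2 = 6.554×10^5 km.
Circular speed at r = 1.888×10^5 km: v_c = √(μ/r) = 33.14 km/s.
Transfer-orbit speed at the same r (vis-viva, a = a_t): v_t = √[μ(2/r − 1/a_t)] = 43.36 km/s.
Δv₂ = |v_t − v_c| = |43.36 − 33.14| = 10.22 km/s.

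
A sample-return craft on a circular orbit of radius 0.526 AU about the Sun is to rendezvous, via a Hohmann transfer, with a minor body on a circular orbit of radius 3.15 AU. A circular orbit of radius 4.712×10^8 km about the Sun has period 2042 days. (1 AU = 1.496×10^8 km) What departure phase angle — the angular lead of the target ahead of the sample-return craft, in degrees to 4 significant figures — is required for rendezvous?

φ = 99.77°

From Kepler's third law T² = 4π²r³/μ at r = 4.712×10^8 km, T = 2042 days = 2042 × 86400 s = 1.764288×10^8 s: μ = 4π²r³/T² = 1.32690×10^11 km³/s².
In km: r₁ = 0.526 × 1.496×10^8 = 7.86896×10^7 km; r₂ = 3.15 × 1.496×10^8 = 4.7124×10^8 km.
Transfer-ellipse semi-major axis a_t = (r₁ + r₂)/2 = (7.86896×10^7 + 4.7124×10^8)/2 = 2.749648×10^8 km.
Transfer time t = π√(a_t³/μ) = 3.932×10^7 s.
Target angular speed ω₂ = √(μ/r₂³) = 3.561×10^-8 rad/s.
Angle swept by the target during transfer: ω₂·t = 1.4002 rad = 80.23°.
The sample-return craft traverses 180° on the transfer ellipse, so the target must lead by 180° − 80.23° = 99.77°.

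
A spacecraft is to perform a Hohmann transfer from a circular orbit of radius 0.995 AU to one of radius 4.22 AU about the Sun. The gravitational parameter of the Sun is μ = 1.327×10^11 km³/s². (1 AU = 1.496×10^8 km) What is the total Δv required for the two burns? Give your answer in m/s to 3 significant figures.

Δv = 13700 m/s

In km: r₁ = 0.995 × 1.496×10^8 = 1.48852×10^8 km; r₂ = 4.22 × 1.496×10^8 = 6.31312×10^8 km.
Transfer-ellipse semi-major axis a_t = (r₁ + r₂)/2 = (1.48852×10^8 + 6.31312×10^8)/2 = 3.90082×10^8 km.
At r₁ the circular-orbit speed is v₁ = √(μ/r₁) = 29.858 km/s.
On the transfer ellipse at r₁, vis-viva equation gives v_p = √[μ(2/r₁ − 1/a_t)] = 37.984 km/s.
First burn Δv₁ = |v_p − v₁| = 8.126 km/s.
At r₂, v₂ = √(μ/r₂) = 14.498 km/s.
Transfer-orbit speed at r₂: v_a = √[μ(2/r₂ − 1/a_t)] = 8.9560 km/s.
Second burn Δv₂ = |v₂ − v_a| = 5.542 km/s.
Total Δv = Δv₁ + Δv₂ = 13.67 km/s.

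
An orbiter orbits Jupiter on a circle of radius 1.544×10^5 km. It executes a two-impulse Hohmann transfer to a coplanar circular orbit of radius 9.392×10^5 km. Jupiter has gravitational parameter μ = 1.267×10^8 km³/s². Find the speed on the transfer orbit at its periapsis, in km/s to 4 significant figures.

Semi-major axis of the transfer orbit: a_t = (1.544×10^5 + 9.392×10^5)/2 = 5.468×10^5 km.
The periapsis of the transfer ellipse is at r = 1.544×10^5 km.
From the vis-viva equation, v = √[μ(2/r − 1/a_t)] = 37.54 km/s.

v = 37.54 km/s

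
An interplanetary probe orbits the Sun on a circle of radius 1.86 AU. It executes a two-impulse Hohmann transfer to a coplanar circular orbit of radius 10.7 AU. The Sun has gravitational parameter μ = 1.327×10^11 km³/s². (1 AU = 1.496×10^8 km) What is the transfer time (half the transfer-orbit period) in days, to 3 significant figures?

In km: r₁ = 1.86 × 1.496×10^8 = 2.78256×10^8 km; r₂ = 10.7 × 1.496×10^8 = 1.60072×10^9 km.
Semi-major axis of the transfer orbit: a_t = (2.78256×10^8 + 1.60072×10^9)/2 = 9.39488×10^8 km.
By Kepler's third law the transfer-orbit period is T = 2π√(a_t³/μ), so t = T/2 = 2.483×10^8 s.
Converting: 2.483×10^8 s ÷ 86400 s/day = 2870 days.

t = 2870 days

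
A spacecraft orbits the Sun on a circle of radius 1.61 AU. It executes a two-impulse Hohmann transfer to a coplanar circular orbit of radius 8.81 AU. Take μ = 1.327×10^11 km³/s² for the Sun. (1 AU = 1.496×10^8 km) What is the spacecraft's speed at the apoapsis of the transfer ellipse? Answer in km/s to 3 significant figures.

v = 5.58 km/s

In km: r₁ = 1.61 × 1.496×10^8 = 2.40856×10^8 km; r₂ = 8.81 × 1.496×10^8 = 1.317976×10^9 km.
Semi-major axis of the transfer orbit: a_t = (2.40856×10^8 + 1.317976×10^9)/2 = 7.79416×10^8 km.
The apoapsis of the transfer ellipse is at r = 1.317976×10^9 km.
Applying v² = μ(2/r − 1/a_t): v = 5.578 km/s.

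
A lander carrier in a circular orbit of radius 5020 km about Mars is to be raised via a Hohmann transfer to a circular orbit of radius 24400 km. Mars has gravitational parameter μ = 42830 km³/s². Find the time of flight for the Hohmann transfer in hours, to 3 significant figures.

Transfer-ellipse semi-major axis a_t = (r₁ + r₂)/2 = (5020 + 24400)/2 = 14710 km.
Half the transfer-orbit period gives t = π√(a_t³/μ) = 27080 s.
Converting: 27080 s ÷ 3600 s/hour = 7.52 hours.

t = 7.52 hours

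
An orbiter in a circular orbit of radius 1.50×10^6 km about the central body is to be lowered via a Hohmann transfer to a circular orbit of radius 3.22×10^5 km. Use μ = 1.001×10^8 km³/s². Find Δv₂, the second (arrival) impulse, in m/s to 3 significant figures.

Δv₂ = 4990 m/s

Transfer-ellipse semi-major axis a_t = (r₁ + r₂)/2 = (1.500×10^6 + 3.220×10^5)/2 = 9.110×10^5 km.
On the circular orbit at r = 3.220×10^5 km, v_c = √(μ/r) = 17.631 km/s.
Vis-viva on the transfer ellipse at r = 3.220×10^5 km gives v_t = √[μ(2/r − 1/a_t)] = 22.624 km/s.
Δv₂ = |v_t − v_c| = |22.624 − 17.631| = 4.993 km/s.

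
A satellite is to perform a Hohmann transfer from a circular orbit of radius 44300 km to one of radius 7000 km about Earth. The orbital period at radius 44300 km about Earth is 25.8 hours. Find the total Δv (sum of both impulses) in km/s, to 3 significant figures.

Δv = 3.80 km/s

From Kepler's third law T² = 4π²r³/μ at r = 44300 km, T = 25.8 hours = 25.8 × 3600 s = 92880 s: μ = 4π²r³/T² = 3.97857×10^5 km³/s².
The Hohmann ellipse has a_t = (r₁ + r₂)/2 = 25650 km.
At r₁ the circular-orbit speed is v₁ = √(μ/r₁) = 2.997 km/s.
Transfer-orbit speed at r₁ (vis-viva): v_a = √[μ(2/r₁ − 1/a_t)] = 1.566 km/s.
First burn Δv₁ = |v_a − v₁| = 1.431 km/s.
At r₂, v₂ = √(μ/r₂) = 7.539 km/s.
Transfer-orbit speed at r₂: v_p = √[μ(2/r₂ − 1/a_t)] = 9.908 km/s.
Second burn Δv₂ = |v₂ − v_p| = 2.369 km/s.
Total Δv = Δv₁ + Δv₂ = 3.800 km/s.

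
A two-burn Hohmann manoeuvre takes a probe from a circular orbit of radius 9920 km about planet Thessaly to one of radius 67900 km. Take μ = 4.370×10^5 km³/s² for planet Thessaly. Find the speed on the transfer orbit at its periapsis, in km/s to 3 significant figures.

v = 8.77 km/s

The Hohmann ellipse has a_t = (r₁ + r₂)/2 = 38910 km.
The periapsis of the transfer ellipse is at r = 9920 km.
Vis-viva: v = √[μ(2/r − 1/a_t)] = √[4.370×10^5 × (2/9920 − 1/38910)] = 8.768 km/s.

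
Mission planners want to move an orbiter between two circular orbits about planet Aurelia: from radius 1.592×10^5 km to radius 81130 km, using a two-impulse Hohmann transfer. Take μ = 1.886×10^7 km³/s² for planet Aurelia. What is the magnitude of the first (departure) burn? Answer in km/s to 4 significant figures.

Δv₁ = 1.941 km/s

Semi-major axis of the transfer orbit: a_t = (1.592×10^5 + 81130)/2 = 1.20165×10^5 km.
Circular speed at r = 1.592×10^5 km: v_c = √(μ/r) = 10.884 km/s.
Transfer-orbit speed at the same r (vis-viva, a = a_t): v_t = √[μ(2/r − 1/a_t)] = 8.9434 km/s.
Δv₁ = |v_t − v_c| = |8.9434 − 10.884| = 1.941 km/s.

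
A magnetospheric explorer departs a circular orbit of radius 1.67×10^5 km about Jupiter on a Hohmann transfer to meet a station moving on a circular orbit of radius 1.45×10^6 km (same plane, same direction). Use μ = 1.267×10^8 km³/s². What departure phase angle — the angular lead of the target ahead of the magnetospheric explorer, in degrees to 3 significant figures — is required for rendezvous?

Transfer-ellipse semi-major axis a_t = (r₁ + r₂)/2 = (1.670×10^5 + 1.450×10^6)/2 = 8.085×10^5 km.
The half-period of the transfer ellipse is t = π√(a_t³/μ) = 2.029×10^5 s.
The target's mean motion on its circular orbit is ω₂ = √(μ/r₂³) = 6.447×10^-6 rad/s.
Angle swept by the target during transfer: ω₂·t = 1.308 rad = 74.94°.
Arrival is 180° from departure on the ellipse, so φ = 180° − 74.94° = 105°.

φ = 105°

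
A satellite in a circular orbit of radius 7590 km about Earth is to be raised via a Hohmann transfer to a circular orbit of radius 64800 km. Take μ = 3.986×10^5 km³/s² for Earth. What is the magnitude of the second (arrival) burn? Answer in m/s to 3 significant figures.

Semi-major axis of the transfer orbit: a_t = (7590 + 64800)/2 = 36195 km.
On the circular orbit at r = 64800 km, v_c = √(μ/r) = 2.480 km/s.
Vis-viva on the transfer ellipse at r = 64800 km gives v_t = √[μ(2/r − 1/a_t)] = 1.136 km/s.
Δv₂ = |v_t − v_c| = |1.136 − 2.480| = 1.344 km/s.

Δv₂ = 1340 m/s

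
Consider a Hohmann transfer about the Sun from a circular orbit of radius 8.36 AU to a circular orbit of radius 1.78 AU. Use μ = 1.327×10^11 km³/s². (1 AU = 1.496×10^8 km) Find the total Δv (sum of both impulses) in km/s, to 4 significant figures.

Δv = 10.54 km/s

In km: r₁ = 8.36 × 1.496×10^8 = 1.250656×10^9 km; r₂ = 1.78 × 1.496×10^8 = 2.66288×10^8 km.
The Hohmann ellipse has a_t = (r₁ + r₂)/2 = 7.58472×10^8 km.
At r₁ the circular-orbit speed is v₁ = √(μ/r₁) = 10.30 km/s.
On the transfer ellipse at r₁, vis-viva equation gives v_a = √[μ(2/r₁ − 1/a_t)] = 6.103 km/s.
First burn Δv₁ = |v_a − v₁| = 4.197 km/s.
At r₂, v₂ = √(μ/r₂) = 22.323 km/s.
Transfer-orbit speed at r₂: v_p = √[μ(2/r₂ − 1/a_t)] = 28.665 km/s.
Second burn Δv₂ = |v₂ − v_p| = 6.342 km/s.
Total Δv = Δv₁ + Δv₂ = 10.54 km/s.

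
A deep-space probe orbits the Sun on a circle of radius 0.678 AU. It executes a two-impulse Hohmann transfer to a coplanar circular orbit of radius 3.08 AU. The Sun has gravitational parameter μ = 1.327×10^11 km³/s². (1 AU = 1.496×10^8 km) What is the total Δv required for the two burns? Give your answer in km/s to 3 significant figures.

Δv = 16.9 km/s

In km: r₁ = 0.678 × 1.496×10^8 = 1.014288×10^8 km; r₂ = 3.08 × 1.496×10^8 = 4.60768×10^8 km.
Semi-major axis of the transfer orbit: a_t = (1.014288×10^8 + 4.60768×10^8)/2 = 2.810984×10^8 km.
At r₁ the circular-orbit speed is v₁ = √(μ/r₁) = 36.17 km/s.
On the transfer ellipse at r₁, vis-viva equation gives v_p = √[μ(2/r₁ − 1/a_t)] = 46.31 km/s.
First burn Δv₁ = |v_p − v₁| = 10.14 km/s.
Circular speed at r₂: v₂ = √(μ/r₂) = 16.970 km/s.
Transfer-orbit speed at r₂: v_a = √[μ(2/r₂ − 1/a_t)] = 10.194 km/s.
Second burn Δv₂ = |v₂ − v_a| = 6.776 km/s.
Δv = Δv₁ + Δv₂ = 10.14 + 6.776 = 16.92 km/s.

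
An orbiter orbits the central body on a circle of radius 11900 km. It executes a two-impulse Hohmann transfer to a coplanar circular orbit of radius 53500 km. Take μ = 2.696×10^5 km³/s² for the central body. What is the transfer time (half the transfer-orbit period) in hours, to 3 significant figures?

t = 9.94 hours

Semi-major axis of the transfer orbit: a_t = (11900 + 53500)/2 = 32700 km.
Transfer time t = π√(a_t³/μ) = π√((32700)³ / 2.696×10^5) = 35780 s.
Converting: 35780 s ÷ 3600 s/hour = 9.94 hours.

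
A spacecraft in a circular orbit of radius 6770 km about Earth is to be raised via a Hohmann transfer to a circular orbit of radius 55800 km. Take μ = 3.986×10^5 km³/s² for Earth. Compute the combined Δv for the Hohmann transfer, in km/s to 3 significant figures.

Transfer-ellipse semi-major axis a_t = (r₁ + r₂)/2 = (6770 + 55800)/2 = 31285 km.
Circular speed at r₁: v₁ = √(μ/r₁) = √(3.986×10^5/6770) = 7.673161 km/s.
Transfer-orbit speed at r₁ (v² = μ(2/r − 1/a)): v_p = √[μ(2/r₁ − 1/a_t)] = 10.24763 km/s.
First burn Δv₁ = |v_p − v₁| = 2.5745 km/s.
Circular speed at r₂: v₂ = √(μ/r₂) = 2.6727 km/s.
Transfer-orbit speed at r₂: v_a = √[μ(2/r₂ − 1/a_t)] = 1.2433 km/s.
Second burn Δv₂ = |v₂ − v_a| = 1.4294 km/s.
Total Δv = Δv₁ + Δv₂ = 4.004 km/s.

Δv = 4.00 km/s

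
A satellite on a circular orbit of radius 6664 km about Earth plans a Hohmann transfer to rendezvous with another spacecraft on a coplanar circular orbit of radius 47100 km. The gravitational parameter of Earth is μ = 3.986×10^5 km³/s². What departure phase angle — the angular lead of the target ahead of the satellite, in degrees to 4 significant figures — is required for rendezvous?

φ = 102.4°

Semi-major axis of the transfer orbit: a_t = (6664 + 47100)/2 = 26882 km.
Transfer time t = π√(a_t³/μ) = 21932 s.
The target's mean motion on its circular orbit is ω₂ = √(μ/r₂³) = 6.1764×10^-5 rad/s.
Angle swept by the target during transfer: ω₂·t = 1.3546 rad = 77.61°.
Arrival is 180° from departure on the ellipse, so φ = 180° − 77.61° = 102.4°.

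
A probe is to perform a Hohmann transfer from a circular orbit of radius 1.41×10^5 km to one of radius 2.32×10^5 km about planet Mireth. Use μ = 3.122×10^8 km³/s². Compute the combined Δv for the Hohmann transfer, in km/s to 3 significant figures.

The Hohmann ellipse has a_t = (r₁ + r₂)/2 = 1.865×10^5 km.
At r₁ the circular-orbit speed is v₁ = √(μ/r₁) = 47.055 km/s.
On the transfer ellipse at r₁, vis-viva equation gives v_p = √[μ(2/r₁ − 1/a_t)] = 52.482 km/s.
First burn Δv₁ = |v_p − v₁| = 5.427 km/s.
At r₂, v₂ = √(μ/r₂) = 36.6836 km/s.
Transfer-orbit speed at r₂: v_a = √[μ(2/r₂ − 1/a_t)] = 31.8965 km/s.
Second burn Δv₂ = |v₂ − v_a| = 4.787 km/s.
Total Δv = Δv₁ + Δv₂ = 10.21 km/s.

Δv = 10.2 km/s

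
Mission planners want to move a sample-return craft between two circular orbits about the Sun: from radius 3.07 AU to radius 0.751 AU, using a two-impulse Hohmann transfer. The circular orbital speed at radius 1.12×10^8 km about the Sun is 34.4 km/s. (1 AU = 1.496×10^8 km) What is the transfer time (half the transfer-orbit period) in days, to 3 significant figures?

From the circular-orbit relation v² = μ/r at r = 1.12×10^8 km: μ = v²r = (34.4)² × 1.12×10^8 = 1.32536×10^11 km³/s².
In km: r₁ = 3.07 × 1.496×10^8 = 4.59272×10^8 km; r₂ = 0.751 × 1.496×10^8 = 1.123496×10^8 km.
Semi-major axis of the transfer orbit: a_t = (4.59272×10^8 + 1.123496×10^8)/2 = 2.858108×10^8 km.
By Kepler's third law the transfer-orbit period is T = 2π√(a_t³/μ), so t = T/2 = 4.170×10^7 s.
Converting: 4.170×10^7 s ÷ 86400 s/day = 483 days.

t = 483 days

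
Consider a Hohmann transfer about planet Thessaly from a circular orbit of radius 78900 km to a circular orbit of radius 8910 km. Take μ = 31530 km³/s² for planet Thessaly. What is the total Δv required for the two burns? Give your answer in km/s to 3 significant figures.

Δv = 0.988 km/s

Transfer-ellipse semi-major axis a_t = (r₁ + r₂)/2 = (78900 + 8910)/2 = 43905 km.
At r₁ the circular-orbit speed is v₁ = √(μ/r₁) = 0.6322 km/s.
Transfer-orbit speed at r₁ (v² = μ(2/r − 1/a)): v_a = √[μ(2/r₁ − 1/a_t)] = 0.2848 km/s.
First burn Δv₁ = |v_a − v₁| = 0.3474 km/s.
At r₂, v₂ = √(μ/r₂) = 1.88115 km/s.
Transfer-orbit speed at r₂: v_p = √[μ(2/r₂ − 1/a_t)] = 2.52177 km/s.
Second burn Δv₂ = |v₂ − v_p| = 0.6406 km/s.
Δv = Δv₁ + Δv₂ = 0.3474 + 0.6406 = 0.9880 km/s.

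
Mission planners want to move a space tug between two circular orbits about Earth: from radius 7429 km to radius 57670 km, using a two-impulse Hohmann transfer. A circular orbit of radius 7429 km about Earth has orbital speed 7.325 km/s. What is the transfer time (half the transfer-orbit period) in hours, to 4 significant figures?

t = 8.117 hours

From the circular-orbit relation v² = μ/r at r = 7429 km: μ = v²r = (7.325)² × 7429 = 3.98608×10^5 km³/s².
The Hohmann ellipse has a_t = (r₁ + r₂)/2 = 32549.5 km.
By Kepler's third law the transfer-orbit period is T = 2π√(a_t³/μ), so t = T/2 = 29220 s.
Converting: 29220 s ÷ 3600 s/hour = 8.117 hours.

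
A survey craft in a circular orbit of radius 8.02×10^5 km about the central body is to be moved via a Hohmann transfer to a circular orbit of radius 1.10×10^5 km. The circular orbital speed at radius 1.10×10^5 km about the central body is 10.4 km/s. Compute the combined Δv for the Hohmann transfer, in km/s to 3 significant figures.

From the circular-orbit relation v² = μ/r at r = 1.10×10^5 km: μ = v²r = (10.4)² × 1.10×10^5 = 1.18976×10^7 km³/s².
The Hohmann ellipse has a_t = (r₁ + r₂)/2 = 4.560×10^5 km.
At r₁ the circular-orbit speed is v₁ = √(μ/r₁) = 3.852 km/s.
On the transfer ellipse at r₁, v² = μ(2/r − 1/a) gives v_a = √[μ(2/r₁ − 1/a_t)] = 1.892 km/s.
First burn Δv₁ = |v_a − v₁| = 1.960 km/s.
Circular speed at r₂: v₂ = √(μ/r₂) = 10.400 km/s.
Transfer-orbit speed at r₂: v_p = √[μ(2/r₂ − 1/a_t)] = 13.792 km/s.
Second burn Δv₂ = |v₂ − v_p| = 3.392 km/s.
Total Δv = Δv₁ + Δv₂ = 5.352 km/s.

Δv = 5.35 km/s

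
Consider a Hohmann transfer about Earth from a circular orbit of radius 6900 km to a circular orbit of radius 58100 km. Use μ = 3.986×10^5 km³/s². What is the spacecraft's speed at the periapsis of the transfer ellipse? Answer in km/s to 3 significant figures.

The Hohmann ellipse has a_t = (r₁ + r₂)/2 = 32500 km.
The periapsis of the transfer ellipse is at r = 6900 km.
Vis-viva: v = √[μ(2/r − 1/a_t)] = √[3.986×10^5 × (2/6900 − 1/32500)] = 10.16 km/s.

v = 10.2 km/s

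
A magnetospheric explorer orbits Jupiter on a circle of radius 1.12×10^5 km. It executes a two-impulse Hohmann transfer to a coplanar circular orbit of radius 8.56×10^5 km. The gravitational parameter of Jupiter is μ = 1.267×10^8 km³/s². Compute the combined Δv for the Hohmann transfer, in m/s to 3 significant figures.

Δv = 17400 m/s

Semi-major axis of the transfer orbit: a_t = (1.120×10^5 + 8.560×10^5)/2 = 4.840×10^5 km.
At r₁ the circular-orbit speed is v₁ = √(μ/r₁) = 33.63 km/s.
On the transfer ellipse at r₁, vis-viva gives v_p = √[μ(2/r₁ − 1/a_t)] = 44.73 km/s.
First burn Δv₁ = |v_p − v₁| = 11.10 km/s.
At r₂, v₂ = √(μ/r₂) = 12.1661 km/s.
Transfer-orbit speed at r₂: v_a = √[μ(2/r₂ − 1/a_t)] = 5.85245 km/s.
Second burn Δv₂ = |v₂ − v_a| = 6.314 km/s.
Δv = Δv₁ + Δv₂ = 11.10 + 6.314 = 17.41 km/s.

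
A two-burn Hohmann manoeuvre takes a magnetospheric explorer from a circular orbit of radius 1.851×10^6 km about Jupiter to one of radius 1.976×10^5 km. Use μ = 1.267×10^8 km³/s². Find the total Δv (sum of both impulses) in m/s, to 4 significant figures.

Semi-major axis of the transfer orbit: a_t = (1.851×10^6 + 1.976×10^5)/2 = 1.0243×10^6 km.
At r₁ the circular-orbit speed is v₁ = √(μ/r₁) = 8.2734 km/s.
On the transfer ellipse at r₁, v² = μ(2/r − 1/a) gives v_a = √[μ(2/r₁ − 1/a_t)] = 3.6338 km/s.
First burn Δv₁ = |v_a − v₁| = 4.640 km/s.
Circular speed at r₂: v₂ = √(μ/r₂) = 25.322 km/s.
Transfer-orbit speed at r₂: v_p = √[μ(2/r₂ − 1/a_t)] = 34.040 km/s.
Second burn Δv₂ = |v₂ − v_p| = 8.718 km/s.
Δv = Δv₁ + Δv₂ = 4.640 + 8.718 = 13.36 km/s.

Δv = 13360 m/s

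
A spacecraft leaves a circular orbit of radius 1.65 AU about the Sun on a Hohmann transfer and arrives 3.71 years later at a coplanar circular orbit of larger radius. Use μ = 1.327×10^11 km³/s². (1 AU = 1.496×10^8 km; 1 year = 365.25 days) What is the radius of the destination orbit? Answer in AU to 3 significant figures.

In km: r₁ = 1.65 × 1.496×10^8 = 2.4684×10^8 km.
Transfer time t = 3.71 years × 365.25 × 86400 s = 1.17078696×10^8 s, and t = π√(a_t³/μ).
So a_t = (μ t²/π²)^(1/3) = (1.327×10^11 × (1.17078696×10^8)² / π²)^(1/3) = 5.6908×10^8 km.
Since a_t = (r₁ + r₂)/2, r₂ = 2a_t − r₁ = 2×5.6908×10^8 − 2.4684×10^8 = 8.9132×10^8 km.
In AU: r₂ = 8.9132×10^8 / 1.496×10^8 = 5.96 AU.

r₂ = 5.96 AU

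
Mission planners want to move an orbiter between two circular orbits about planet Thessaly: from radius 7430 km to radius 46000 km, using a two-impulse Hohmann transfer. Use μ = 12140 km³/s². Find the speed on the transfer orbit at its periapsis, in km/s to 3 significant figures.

Transfer-ellipse semi-major axis a_t = (r₁ + r₂)/2 = (7430 + 46000)/2 = 26715 km.
The periapsis of the transfer ellipse is at r = 7430 km.
Applying v² = μ(2/r − 1/a_t): v = 1.677 km/s.

v = 1.68 km/s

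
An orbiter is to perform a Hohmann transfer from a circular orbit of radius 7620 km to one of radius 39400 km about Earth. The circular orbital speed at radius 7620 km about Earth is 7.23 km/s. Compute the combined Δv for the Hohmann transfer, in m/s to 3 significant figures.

Δv = 3500 m/s

From the circular-orbit relation v² = μ/r at r = 7620 km: μ = v²r = (7.23)² × 7620 = 3.98319×10^5 km³/s².
Semi-major axis of the transfer orbit: a_t = (7620 + 39400)/2 = 23510 km.
At r₁ the circular-orbit speed is v₁ = √(μ/r₁) = 7.230 km/s.
On the transfer ellipse at r₁, v² = μ(2/r − 1/a) gives v_p = √[μ(2/r₁ − 1/a_t)] = 9.360 km/s.
First burn Δv₁ = |v_p − v₁| = 2.130 km/s.
At r₂, v₂ = √(μ/r₂) = 3.1796 km/s.
Transfer-orbit speed at r₂: v_a = √[μ(2/r₂ − 1/a_t)] = 1.8102 km/s.
Second burn Δv₂ = |v₂ − v_a| = 1.369 km/s.
Total Δv = Δv₁ + Δv₂ = 3.499 km/s.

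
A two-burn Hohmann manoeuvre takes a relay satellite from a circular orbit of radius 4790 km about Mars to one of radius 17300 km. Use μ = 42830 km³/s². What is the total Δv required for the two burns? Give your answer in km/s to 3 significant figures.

Transfer-ellipse semi-major axis a_t = (r₁ + r₂)/2 = (4790 + 17300)/2 = 11045 km.
Circular speed at r₁: v₁ = √(μ/r₁) = √(42830/4790) = 2.99024 km/s.
Transfer-orbit speed at r₁ (vis-viva): v_p = √[μ(2/r₁ − 1/a_t)] = 3.74237 km/s.
First burn Δv₁ = |v_p − v₁| = 0.7521 km/s.
Circular speed at r₂: v₂ = √(μ/r₂) = 1.57344 km/s.
Transfer-orbit speed at r₂: v_a = √[μ(2/r₂ − 1/a_t)] = 1.03618 km/s.
Second burn Δv₂ = |v₂ − v_a| = 0.5373 km/s.
Δv = Δv₁ + Δv₂ = 0.7521 + 0.5373 = 1.289 km/s.

Δv = 1.29 km/s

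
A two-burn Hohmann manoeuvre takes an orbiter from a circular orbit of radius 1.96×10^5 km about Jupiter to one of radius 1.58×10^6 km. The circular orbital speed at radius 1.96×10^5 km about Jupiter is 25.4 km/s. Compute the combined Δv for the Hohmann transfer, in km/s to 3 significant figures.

From the circular-orbit relation v² = μ/r at r = 1.96×10^5 km: μ = v²r = (25.4)² × 1.96×10^5 = 1.26451×10^8 km³/s².
The Hohmann ellipse has a_t = (r₁ + r₂)/2 = 8.880×10^5 km.
Circular speed at r₁: v₁ = √(μ/r₁) = √(1.26451×10^8/1.960×10^5) = 25.400 km/s.
Transfer-orbit speed at r₁ (vis-viva equation): v_p = √[μ(2/r₁ − 1/a_t)] = 33.881 km/s.
First burn Δv₁ = |v_p − v₁| = 8.481 km/s.
At r₂, v₂ = √(μ/r₂) = 8.946 km/s.
Transfer-orbit speed at r₂: v_a = √[μ(2/r₂ − 1/a_t)] = 4.203 km/s.
Second burn Δv₂ = |v₂ − v_a| = 4.743 km/s.
Δv = Δv₁ + Δv₂ = 8.481 + 4.743 = 13.22 km/s.

Δv = 13.2 km/s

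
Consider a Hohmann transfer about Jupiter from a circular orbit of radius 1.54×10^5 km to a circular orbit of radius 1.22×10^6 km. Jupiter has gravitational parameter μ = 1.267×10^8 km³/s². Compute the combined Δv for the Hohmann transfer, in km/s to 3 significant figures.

Δv = 14.9 km/s

Transfer-ellipse semi-major axis a_t = (r₁ + r₂)/2 = (1.540×10^5 + 1.220×10^6)/2 = 6.870×10^5 km.
Circular speed at r₁: v₁ = √(μ/r₁) = √(1.267×10^8/1.540×10^5) = 28.68 km/s.
On the transfer ellipse at r₁, v² = μ(2/r − 1/a) gives v_p = √[μ(2/r₁ − 1/a_t)] = 38.22 km/s.
First burn Δv₁ = |v_p − v₁| = 9.540 km/s.
At r₂, v₂ = √(μ/r₂) = 10.191 km/s.
Transfer-orbit speed at r₂: v_a = √[μ(2/r₂ − 1/a_t)] = 4.8249 km/s.
Second burn Δv₂ = |v₂ − v_a| = 5.366 km/s.
Δv = Δv₁ + Δv₂ = 9.540 + 5.366 = 14.91 km/s.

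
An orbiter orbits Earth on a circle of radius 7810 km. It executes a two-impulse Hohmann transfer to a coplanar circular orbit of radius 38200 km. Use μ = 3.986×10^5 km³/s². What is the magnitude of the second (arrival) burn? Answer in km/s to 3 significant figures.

Δv₂ = 1.35 km/s

The Hohmann ellipse has a_t = (r₁ + r₂)/2 = 23005 km.
Circular speed at r = 38200 km: v_c = √(μ/r) = 3.230 km/s.
Transfer-orbit speed at the same r (vis-viva, a = a_t): v_t = √[μ(2/r − 1/a_t)] = 1.882 km/s.
Δv₂ = |v_t − v_c| = |1.882 − 3.230| = 1.348 km/s.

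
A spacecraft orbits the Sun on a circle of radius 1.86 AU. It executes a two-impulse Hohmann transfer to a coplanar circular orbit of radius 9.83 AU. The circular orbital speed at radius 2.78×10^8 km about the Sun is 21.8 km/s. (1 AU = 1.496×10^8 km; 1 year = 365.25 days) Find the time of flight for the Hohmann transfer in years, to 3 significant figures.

From the circular-orbit relation v² = μ/r at r = 2.78×10^8 km: μ = v²r = (21.8)² × 2.78×10^8 = 1.32117×10^11 km³/s².
In km: r₁ = 1.86 × 1.496×10^8 = 2.78256×10^8 km; r₂ = 9.83 × 1.496×10^8 = 1.470568×10^9 km.
Semi-major axis of the transfer orbit: a_t = (2.78256×10^8 + 1.470568×10^9)/2 = 8.74412×10^8 km.
By Kepler's third law the transfer-orbit period is T = 2π√(a_t³/μ), so t = T/2 = 2.235×10^8 s.
Converting: 2.235×10^8 s ÷ 3.15576×10^7 s/year (365.25 × 86400) = 7.08 years.

t = 7.08 years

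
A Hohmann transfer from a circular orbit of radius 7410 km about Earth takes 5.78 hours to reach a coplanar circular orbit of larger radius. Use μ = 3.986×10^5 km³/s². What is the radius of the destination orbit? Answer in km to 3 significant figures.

r₂ = 44500 km

Transfer time t = 5.78 hours = 20808 s, and t = π√(a_t³/μ).
So a_t = (μ t²/π²)^(1/3) = (3.986×10^5 × (20808)² / π²)^(1/3) = 25956 km.
Since a_t = (r₁ + r₂)/2, r₂ = 2a_t − r₁ = 2×25956 − 7410 = 44502 km.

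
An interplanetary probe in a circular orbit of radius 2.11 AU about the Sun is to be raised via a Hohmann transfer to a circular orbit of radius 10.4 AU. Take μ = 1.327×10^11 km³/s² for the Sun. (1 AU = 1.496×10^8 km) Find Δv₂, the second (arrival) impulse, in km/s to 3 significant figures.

Δv₂ = 3.87 km/s

In km: r₁ = 2.11 × 1.496×10^8 = 3.15656×10^8 km; r₂ = 10.4 × 1.496×10^8 = 1.55584×10^9 km.
Transfer-ellipse semi-major axis a_t = (r₁ + r₂)/2 = (3.15656×10^8 + 1.55584×10^9)/2 = 9.35748×10^8 km.
On the circular orbit at r = 1.55584×10^9 km, v_c = √(μ/r) = 9.235 km/s.
Transfer-orbit speed at the same r (vis-viva, a = a_t): v_t = √[μ(2/r − 1/a_t)] = 5.364 km/s.
Δv₂ = |v_t − v_c| = |5.364 − 9.235| = 3.871 km/s.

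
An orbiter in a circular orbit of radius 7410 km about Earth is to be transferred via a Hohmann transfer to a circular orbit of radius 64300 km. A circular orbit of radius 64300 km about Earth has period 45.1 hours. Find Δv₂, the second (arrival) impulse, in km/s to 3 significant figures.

Δv₂ = 1.36 km/s

From Kepler's third law T² = 4π²r³/μ at r = 64300 km, T = 45.1 hours = 45.1 × 3600 s = 1.6236×10^5 s: μ = 4π²r³/T² = 3.98139×10^5 km³/s².
Semi-major axis of the transfer orbit: a_t = (7410 + 64300)/2 = 35855 km.
On the circular orbit at r = 64300 km, v_c = √(μ/r) = 2.488 km/s.
Transfer-orbit speed at the same r (vis-viva, a = a_t): v_t = √[μ(2/r − 1/a_t)] = 1.131 km/s.
Δv₂ = |v_t − v_c| = |1.131 − 2.488| = 1.357 km/s.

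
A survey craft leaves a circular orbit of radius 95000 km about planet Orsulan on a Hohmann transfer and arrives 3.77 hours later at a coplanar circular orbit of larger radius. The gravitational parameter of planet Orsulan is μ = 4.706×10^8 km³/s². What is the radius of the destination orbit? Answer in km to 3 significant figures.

Transfer time t = 3.77 hours = 13572 s, and t = π√(a_t³/μ).
So a_t = (μ t²/π²)^(1/3) = (4.706×10^8 × (13572)² / π²)^(1/3) = 2.0632×10^5 km.
Since a_t = (r₁ + r₂)/2, r₂ = 2a_t − r₁ = 2×2.0632×10^5 − 95000 = 3.1764×10^5 km.

r₂ = 3.18×10^5 km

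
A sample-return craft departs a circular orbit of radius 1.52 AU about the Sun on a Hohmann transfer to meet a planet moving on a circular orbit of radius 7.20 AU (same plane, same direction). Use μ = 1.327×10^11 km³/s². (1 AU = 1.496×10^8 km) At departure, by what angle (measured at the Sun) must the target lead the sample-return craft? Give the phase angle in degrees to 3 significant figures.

In km: r₁ = 1.52 × 1.496×10^8 = 2.27392×10^8 km; r₂ = 7.20 × 1.496×10^8 = 1.07712×10^9 km.
Semi-major axis of the transfer orbit: a_t = (2.27392×10^8 + 1.07712×10^9)/2 = 6.52256×10^8 km.
The half-period of the transfer ellipse is t = π√(a_t³/μ) = 1.4366×10^8 s.
Target angular speed ω₂ = √(μ/r₂³) = 1.0305×10^-8 rad/s.
Angle swept by the target during transfer: ω₂·t = 1.4804 rad = 84.82°.
The sample-return craft traverses 180° on the transfer ellipse, so the target must lead by 180° − 84.82° = 95.2°.

φ = 95.2°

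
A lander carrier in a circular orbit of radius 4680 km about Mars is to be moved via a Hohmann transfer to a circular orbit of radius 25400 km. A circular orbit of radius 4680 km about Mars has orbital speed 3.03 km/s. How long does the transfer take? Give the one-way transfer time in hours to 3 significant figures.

From the circular-orbit relation v² = μ/r at r = 4680 km: μ = v²r = (3.03)² × 4680 = 42966.6 km³/s².
Semi-major axis of the transfer orbit: a_t = (4680 + 25400)/2 = 15040 km.
By Kepler's third law the transfer-orbit period is T = 2π√(a_t³/μ), so t = T/2 = 27955 s.
Converting: 27955 s ÷ 3600 s/hour = 7.77 hours.

t = 7.77 hours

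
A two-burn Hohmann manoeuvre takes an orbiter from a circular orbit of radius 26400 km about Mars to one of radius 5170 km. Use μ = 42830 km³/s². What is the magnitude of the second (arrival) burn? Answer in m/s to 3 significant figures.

Δv₂ = 844 m/s

Semi-major axis of the transfer orbit: a_t = (26400 + 5170)/2 = 15785 km.
Circular speed at r = 5170 km: v_c = √(μ/r) = 2.878 km/s.
Vis-viva on the transfer ellipse at r = 5170 km gives v_t = √[μ(2/r − 1/a_t)] = 3.722 km/s.
Δv₂ = |v_t − v_c| = |3.722 − 2.878| = 0.8440 km/s.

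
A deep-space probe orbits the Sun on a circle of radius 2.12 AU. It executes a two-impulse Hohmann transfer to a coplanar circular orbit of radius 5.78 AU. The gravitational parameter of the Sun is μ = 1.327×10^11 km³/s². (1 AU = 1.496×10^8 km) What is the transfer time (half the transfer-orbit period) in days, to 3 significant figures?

In km: r₁ = 2.12 × 1.496×10^8 = 3.17152×10^8 km; r₂ = 5.78 × 1.496×10^8 = 8.64688×10^8 km.
Transfer-ellipse semi-major axis a_t = (r₁ + r₂)/2 = (3.17152×10^8 + 8.64688×10^8)/2 = 5.9092×10^8 km.
Half the transfer-orbit period gives t = π√(a_t³/μ) = 1.239×10^8 s.
Converting: 1.239×10^8 s ÷ 86400 s/day = 1430 days.

t = 1430 days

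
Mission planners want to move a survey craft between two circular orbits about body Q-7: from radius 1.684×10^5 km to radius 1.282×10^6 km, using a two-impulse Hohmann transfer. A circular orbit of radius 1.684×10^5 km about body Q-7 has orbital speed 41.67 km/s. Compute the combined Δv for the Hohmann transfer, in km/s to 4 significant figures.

Δv = 21.56 km/s

From the circular-orbit relation v² = μ/r at r = 1.684×10^5 km: μ = v²r = (41.67)² × 1.684×10^5 = 2.92408×10^8 km³/s².
Semi-major axis of the transfer orbit: a_t = (1.684×10^5 + 1.282×10^6)/2 = 7.252×10^5 km.
At r₁ the circular-orbit speed is v₁ = √(μ/r₁) = 41.670 km/s.
Transfer-orbit speed at r₁ (vis-viva): v_p = √[μ(2/r₁ − 1/a_t)] = 55.404 km/s.
First burn Δv₁ = |v_p − v₁| = 13.734 km/s.
Circular speed at r₂: v₂ = √(μ/r₂) = 15.1026 km/s.
Transfer-orbit speed at r₂: v_a = √[μ(2/r₂ − 1/a_t)] = 7.27768 km/s.
Second burn Δv₂ = |v₂ − v_a| = 7.8249 km/s.
Δv = Δv₁ + Δv₂ = 13.734 + 7.8249 = 21.56 km/s.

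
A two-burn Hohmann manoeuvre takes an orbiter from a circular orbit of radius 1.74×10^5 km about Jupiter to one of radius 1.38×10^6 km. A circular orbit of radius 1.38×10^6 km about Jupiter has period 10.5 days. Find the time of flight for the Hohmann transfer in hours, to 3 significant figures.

t = 53.2 hours

From Kepler's third law T² = 4π²r³/μ at r = 1.38×10^6 km, T = 10.5 days = 10.5 × 86400 s = 9.072×10^5 s: μ = 4π²r³/T² = 1.26064×10^8 km³/s².
Transfer-ellipse semi-major axis a_t = (r₁ + r₂)/2 = (1.740×10^5 + 1.380×10^6)/2 = 7.770×10^5 km.
By Kepler's third law the transfer-orbit period is T = 2π√(a_t³/μ), so t = T/2 = 1.916×10^5 s.
Converting: 1.916×10^5 s ÷ 3600 s/hour = 53.2 hours.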